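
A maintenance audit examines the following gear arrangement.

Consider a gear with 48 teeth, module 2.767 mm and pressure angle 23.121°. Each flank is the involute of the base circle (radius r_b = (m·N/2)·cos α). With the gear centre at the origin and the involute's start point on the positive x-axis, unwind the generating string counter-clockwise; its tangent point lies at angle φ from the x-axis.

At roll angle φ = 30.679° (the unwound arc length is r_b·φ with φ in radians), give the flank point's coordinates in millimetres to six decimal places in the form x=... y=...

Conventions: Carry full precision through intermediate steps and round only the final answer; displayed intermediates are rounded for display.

x=69.211480 y=3.036600

topology: single-mesh involute geometry — m = 2.767, N = 48
pitch radius r_p = m·N/2 = 2.767·48/2 = 66.408000
base radius r_b = r_p·cos α = 66.408000·cos 23.121° = 61.073952
roll angle φ = 30.679° = 0.53544956 rad
x = r_b·(cos φ + φ·sin φ) = 69.211480
y = r_b·(sin φ − φ·cos φ) = 3.036600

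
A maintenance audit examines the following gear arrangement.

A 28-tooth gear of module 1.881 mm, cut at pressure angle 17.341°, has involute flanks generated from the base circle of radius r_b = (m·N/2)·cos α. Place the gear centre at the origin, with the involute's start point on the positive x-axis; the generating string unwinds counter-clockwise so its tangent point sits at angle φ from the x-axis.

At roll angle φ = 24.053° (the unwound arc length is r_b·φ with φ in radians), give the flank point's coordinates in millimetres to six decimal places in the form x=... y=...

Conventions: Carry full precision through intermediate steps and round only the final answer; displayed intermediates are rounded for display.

single-mesh involute tooth geometry (28T wheel at module 1.881)
pitch radius r_p = m·N/2 = 1.881·28/2 = 26.334000
base radius r_b = r_p·cos α = 26.334000·cos 17.341° = 25.137061
roll angle φ = 24.053° = 0.41980404 rad
x = r_b·(cos φ + φ·sin φ) = 27.255441
y = r_b·(sin φ − φ·cos φ) = 0.609060

x=27.255441 y=0.609060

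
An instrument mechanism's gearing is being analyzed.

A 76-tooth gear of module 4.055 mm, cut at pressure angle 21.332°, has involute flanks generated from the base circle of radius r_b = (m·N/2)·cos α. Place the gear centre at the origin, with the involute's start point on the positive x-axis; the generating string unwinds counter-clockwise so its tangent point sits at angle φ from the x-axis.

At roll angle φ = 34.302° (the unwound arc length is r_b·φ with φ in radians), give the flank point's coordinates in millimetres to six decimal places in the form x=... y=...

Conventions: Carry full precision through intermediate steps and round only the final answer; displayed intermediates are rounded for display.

single-mesh involute tooth geometry (76T wheel at module 4.055)
pitch radius r_p = m·N/2 = 4.055·76/2 = 154.090000
base radius r_b = r_p·cos α = 154.090000·cos 21.332° = 143.533017
roll angle φ = 34.302° = 0.59868284 rad
x = r_b·(cos φ + φ·sin φ) = 166.996254
y = r_b·(sin φ − φ·cos φ) = 9.903174

x=166.996254 y=9.903174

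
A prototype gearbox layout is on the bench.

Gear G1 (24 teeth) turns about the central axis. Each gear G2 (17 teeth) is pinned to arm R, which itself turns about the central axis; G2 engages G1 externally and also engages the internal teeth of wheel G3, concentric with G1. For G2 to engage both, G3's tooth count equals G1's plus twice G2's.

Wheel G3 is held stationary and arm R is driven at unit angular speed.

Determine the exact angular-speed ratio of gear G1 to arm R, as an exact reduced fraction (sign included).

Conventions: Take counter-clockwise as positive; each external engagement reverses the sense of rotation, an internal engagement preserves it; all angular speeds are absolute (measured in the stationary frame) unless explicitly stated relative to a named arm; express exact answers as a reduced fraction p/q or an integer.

41/12

planetary set (24T centre, 17T on arm, 58T internal) — Willis relation
ring teeth: 24 + 2·17 = 58
24(ω_sun−ω_arm) = −58(ω_ring−ω_arm),  ω_ring = 0, ω_arm = 1
ω_sun = 1 − (58/24)(0−1) = 41/12
ω_out/ω_in = 41/12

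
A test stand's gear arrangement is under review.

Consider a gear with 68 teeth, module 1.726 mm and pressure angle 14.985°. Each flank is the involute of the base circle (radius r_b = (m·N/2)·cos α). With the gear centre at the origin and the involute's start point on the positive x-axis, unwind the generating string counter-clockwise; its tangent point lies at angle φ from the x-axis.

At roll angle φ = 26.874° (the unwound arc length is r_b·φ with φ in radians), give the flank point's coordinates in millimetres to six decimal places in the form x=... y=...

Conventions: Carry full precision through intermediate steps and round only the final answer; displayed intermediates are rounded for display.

topology: single-mesh involute geometry — m = 1.726, N = 68
pitch radius r_p = m·N/2 = 1.726·68/2 = 58.684000
base radius r_b = r_p·cos α = 58.684000·cos 14.985° = 56.688366
roll angle φ = 26.874° = 0.46903978 rad
x = r_b·(cos φ + φ·sin φ) = 62.585247
y = r_b·(sin φ − φ·cos φ) = 1.907292

x=62.585247 y=1.907292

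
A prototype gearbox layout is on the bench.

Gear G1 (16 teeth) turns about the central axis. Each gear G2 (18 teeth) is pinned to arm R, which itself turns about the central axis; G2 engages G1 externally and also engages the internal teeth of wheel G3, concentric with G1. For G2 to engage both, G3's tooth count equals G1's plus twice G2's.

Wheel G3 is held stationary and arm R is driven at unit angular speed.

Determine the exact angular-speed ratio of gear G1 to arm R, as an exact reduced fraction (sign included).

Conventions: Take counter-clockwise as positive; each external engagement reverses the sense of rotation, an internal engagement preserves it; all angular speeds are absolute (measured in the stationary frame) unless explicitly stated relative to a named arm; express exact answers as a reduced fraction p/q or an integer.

class = planetary set [G3 = 16+2·18 = 52; Willis about the carrier]
ring teeth: 16 + 2·18 = 52
16(ω_sun−ω_arm) = −52(ω_ring−ω_arm),  ω_ring = 0, ω_arm = 1
ω_sun = 1 − (52/16)(0−1) = 17/4
ω_out/ω_in = 17/4

17/4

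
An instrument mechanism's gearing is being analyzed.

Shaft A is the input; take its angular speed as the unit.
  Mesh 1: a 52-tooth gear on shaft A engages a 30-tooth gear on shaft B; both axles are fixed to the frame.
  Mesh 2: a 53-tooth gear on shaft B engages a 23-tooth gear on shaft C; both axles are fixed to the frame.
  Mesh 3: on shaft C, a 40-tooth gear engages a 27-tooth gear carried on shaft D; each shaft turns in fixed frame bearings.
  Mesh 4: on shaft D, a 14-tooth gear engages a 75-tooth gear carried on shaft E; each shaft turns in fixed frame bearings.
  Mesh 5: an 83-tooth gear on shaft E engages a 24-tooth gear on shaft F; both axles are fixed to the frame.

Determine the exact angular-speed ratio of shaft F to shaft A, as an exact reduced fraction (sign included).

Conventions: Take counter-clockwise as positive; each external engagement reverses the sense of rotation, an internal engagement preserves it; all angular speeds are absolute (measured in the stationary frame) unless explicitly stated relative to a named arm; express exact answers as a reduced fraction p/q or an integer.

-1601236/419175

class = fixed-axis compound train [5 meshes; 5 ratios multiply, 5 sense flips]
mesh 1 [52T→30T]: running ratio 26/15, sense −
mesh 2 [53T→23T]: running ratio 1378/345, sense +
mesh 3 [40T→27T]: running ratio 11024/1863, sense −
mesh 4 [14T→75T]: running ratio 154336/139725, sense +
mesh 5 [83T→24T]: running ratio 1601236/419175, sense −
ω_out/ω_in = -1601236/419175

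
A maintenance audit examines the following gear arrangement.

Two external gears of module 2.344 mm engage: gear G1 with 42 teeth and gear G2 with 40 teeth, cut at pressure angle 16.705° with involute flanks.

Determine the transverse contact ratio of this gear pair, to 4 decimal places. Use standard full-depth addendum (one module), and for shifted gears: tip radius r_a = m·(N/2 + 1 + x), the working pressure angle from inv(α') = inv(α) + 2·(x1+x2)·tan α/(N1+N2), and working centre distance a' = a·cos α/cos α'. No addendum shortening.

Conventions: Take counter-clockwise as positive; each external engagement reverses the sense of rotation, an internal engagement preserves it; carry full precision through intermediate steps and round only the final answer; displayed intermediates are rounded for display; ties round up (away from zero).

1.9052

recognized (one external pair, fixed centres): single-mesh tooth geometry, m = 2.344, N1 = 42, N2 = 40
base radii: r_b1 = 47.146620, r_b2 = 44.901543
tip radii: r_a1 = 51.568000, r_a2 = 49.224000
no profile shift: α' = α, a' = a
action lengths: √(r_a1²−r_b1²) = 20.891502, √(r_a2²−r_b2²) = 20.170613
base pitch p_b = π·m·cos α = 7.053118
CR = (20.891502 + 20.170613 − 96.104000·sin 16.70500°)/7.053118 = 1.905198
contact ratio ≈ 1.9052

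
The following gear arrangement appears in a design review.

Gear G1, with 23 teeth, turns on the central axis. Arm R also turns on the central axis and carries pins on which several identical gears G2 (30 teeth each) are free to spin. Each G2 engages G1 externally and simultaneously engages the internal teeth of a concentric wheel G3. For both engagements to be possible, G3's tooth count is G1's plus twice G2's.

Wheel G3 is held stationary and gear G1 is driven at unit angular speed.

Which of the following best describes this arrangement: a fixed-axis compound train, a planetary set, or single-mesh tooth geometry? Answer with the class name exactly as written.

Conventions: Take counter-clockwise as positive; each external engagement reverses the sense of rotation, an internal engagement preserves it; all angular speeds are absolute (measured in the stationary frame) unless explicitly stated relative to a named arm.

recognized (axles ride arm R): planetary set, 23/30/83 teeth
classification: planetary set

planetary set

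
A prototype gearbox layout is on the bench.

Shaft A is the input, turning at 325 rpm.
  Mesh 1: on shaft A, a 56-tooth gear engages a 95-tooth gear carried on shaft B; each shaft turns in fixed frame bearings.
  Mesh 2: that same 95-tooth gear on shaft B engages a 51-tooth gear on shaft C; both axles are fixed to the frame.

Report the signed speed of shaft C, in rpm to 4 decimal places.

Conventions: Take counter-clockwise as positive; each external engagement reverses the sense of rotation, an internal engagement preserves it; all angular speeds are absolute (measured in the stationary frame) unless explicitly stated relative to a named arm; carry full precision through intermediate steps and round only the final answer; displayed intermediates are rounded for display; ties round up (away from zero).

class = fixed-axis compound train [2 meshes; 2 ratios multiply, 2 sense flips]
mesh 1 [56T→95T]: ω = 325.0000×56/95 = 191.5789 rpm, sense flips to −
mesh 2 [95T→51T]: ω = 191.5789×95/51 = 356.8627 rpm, sense flips to +
signed output speed = +356.8627 rpm

+356.8627 rpm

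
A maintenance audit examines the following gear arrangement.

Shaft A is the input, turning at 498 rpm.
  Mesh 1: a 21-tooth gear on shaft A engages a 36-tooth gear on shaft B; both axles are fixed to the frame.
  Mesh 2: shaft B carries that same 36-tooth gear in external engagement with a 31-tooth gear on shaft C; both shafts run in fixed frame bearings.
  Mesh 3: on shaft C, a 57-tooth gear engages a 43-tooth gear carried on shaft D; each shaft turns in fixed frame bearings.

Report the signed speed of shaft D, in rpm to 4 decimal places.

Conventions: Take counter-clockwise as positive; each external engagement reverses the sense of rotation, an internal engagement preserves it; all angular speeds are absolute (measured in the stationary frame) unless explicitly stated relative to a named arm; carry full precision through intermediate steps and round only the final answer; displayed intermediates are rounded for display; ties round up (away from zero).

recognized (4 fixed axles, 3 meshes): fixed-axis compound train
mesh 1 [21T→36T]: ω = 498.0000×21/36 = 290.5000 rpm, sense flips to −
mesh 2 [36T→31T]: ω = 290.5000×36/31 = 337.3548 rpm, sense flips to +
mesh 3 [57T→43T]: ω = 337.3548×57/43 = 447.1913 rpm, sense flips to −
signed output speed = -447.1913 rpm

-447.1913 rpm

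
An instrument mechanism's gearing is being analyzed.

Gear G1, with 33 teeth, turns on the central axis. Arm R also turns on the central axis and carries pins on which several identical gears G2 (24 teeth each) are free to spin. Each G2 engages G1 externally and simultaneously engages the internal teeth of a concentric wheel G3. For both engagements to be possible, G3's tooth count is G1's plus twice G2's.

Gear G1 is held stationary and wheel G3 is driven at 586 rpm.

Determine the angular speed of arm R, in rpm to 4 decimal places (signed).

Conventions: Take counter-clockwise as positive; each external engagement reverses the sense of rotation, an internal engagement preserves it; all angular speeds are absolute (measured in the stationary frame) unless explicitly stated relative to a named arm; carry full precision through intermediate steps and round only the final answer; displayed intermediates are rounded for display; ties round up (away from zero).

+416.3684 rpm

class = planetary set [G3 = 33+2·24 = 81; Willis about the carrier]
normalise by the input: solve with ω_ring = 1, then scale by 586 rpm
ring teeth: 33 + 2·24 = 81
33(ω_sun−ω_arm) = −81(ω_ring−ω_arm),  ω_sun = 0, ω_ring = 1
33(0−ω_arm) = −81(1−ω_arm)  ⇒  114·ω_arm = 81  ⇒  ω_arm = 27/38
scale: ω_arm = 27/38 × 586 rpm = +416.3684 rpm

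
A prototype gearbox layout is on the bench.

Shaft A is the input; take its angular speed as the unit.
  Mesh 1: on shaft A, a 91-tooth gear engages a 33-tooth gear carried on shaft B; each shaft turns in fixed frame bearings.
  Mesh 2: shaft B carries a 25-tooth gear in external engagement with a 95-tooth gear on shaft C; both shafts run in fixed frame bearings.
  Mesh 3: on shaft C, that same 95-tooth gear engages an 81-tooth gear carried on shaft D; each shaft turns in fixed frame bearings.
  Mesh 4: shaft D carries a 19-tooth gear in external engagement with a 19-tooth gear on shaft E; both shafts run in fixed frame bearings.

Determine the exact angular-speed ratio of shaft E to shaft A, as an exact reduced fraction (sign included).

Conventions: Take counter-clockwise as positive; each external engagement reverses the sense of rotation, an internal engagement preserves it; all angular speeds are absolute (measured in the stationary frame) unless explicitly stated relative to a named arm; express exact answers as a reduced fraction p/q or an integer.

2275/2673

class = fixed-axis compound train [4 meshes; 4 ratios multiply, 4 sense flips]
mesh 1 [91T→33T]: running ratio 91/33, sense −
mesh 2 [25T→95T]: running ratio 455/627, sense +
mesh 3 [95T→81T]: running ratio 2275/2673, sense −
mesh 4 [19T→19T]: running ratio 2275/2673, sense +
ω_out/ω_in = 2275/2673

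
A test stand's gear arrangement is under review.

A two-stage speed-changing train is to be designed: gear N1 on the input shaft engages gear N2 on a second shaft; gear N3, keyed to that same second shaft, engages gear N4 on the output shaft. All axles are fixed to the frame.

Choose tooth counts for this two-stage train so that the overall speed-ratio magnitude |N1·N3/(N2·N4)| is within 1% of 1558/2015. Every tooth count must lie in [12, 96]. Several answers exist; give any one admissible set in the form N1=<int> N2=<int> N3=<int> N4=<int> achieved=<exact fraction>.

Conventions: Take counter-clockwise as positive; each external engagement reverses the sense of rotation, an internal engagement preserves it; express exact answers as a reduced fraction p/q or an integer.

2-stage fixed-axis compound train for ratio 1558/2015
target = 1558/2015 in lowest terms: an exact hit needs N1·N3 = k·1558 and N2·N4 = k·2015 for one integer k, every count in [12, 96]; additionally prefer no 1:1 stage (N1 ≠ N2, N3 ≠ N4)
k = 1: N1·N3 = 1558 = 19·82, N2·N4 = 2015 = 31·65
achieved = 19·82/(31·65) = 1558/2015; |achieved − target| = 0 ≤ 779/100750 ✓

N1=19 N2=31 N3=82 N4=65 achieved=1558/2015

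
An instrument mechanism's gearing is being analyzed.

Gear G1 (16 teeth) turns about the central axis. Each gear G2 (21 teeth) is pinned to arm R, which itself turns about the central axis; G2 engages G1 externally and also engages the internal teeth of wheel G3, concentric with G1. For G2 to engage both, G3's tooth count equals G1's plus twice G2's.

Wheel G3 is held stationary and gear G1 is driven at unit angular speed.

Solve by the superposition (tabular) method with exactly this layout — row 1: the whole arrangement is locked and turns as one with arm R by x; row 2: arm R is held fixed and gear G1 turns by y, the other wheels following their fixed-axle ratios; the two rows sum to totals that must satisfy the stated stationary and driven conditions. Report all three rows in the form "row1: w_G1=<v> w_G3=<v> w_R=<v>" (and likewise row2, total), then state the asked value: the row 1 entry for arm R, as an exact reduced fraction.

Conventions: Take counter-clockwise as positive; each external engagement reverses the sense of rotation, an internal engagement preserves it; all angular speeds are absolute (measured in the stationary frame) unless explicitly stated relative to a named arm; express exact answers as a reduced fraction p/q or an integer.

row1: w_G1=8/37 w_G3=8/37 w_R=8/37
row2: w_G1=29/37 w_G3=-8/37 w_R=0
total: w_G1=1 w_G3=0 w_R=8/37
asked value: 8/37

planetary set (16T centre, 21T on arm, 58T internal) — Willis relation
superposition row 1 [locked train]: every member turns x
row 2 (arm held, sun turns y): ω_ring = −(16/58)·y, ω_arm = 0
boundary: total ω_ring = x − (16/58)·y = 0 and total ω_sun = x + y = 1  ⇒  y = 29/37, x = 8/37
row 2 ring = −(16/58)·29/37 = -8/37
totals (row 1 + row 2): sun 8/37 + 29/37 = 1, ring 8/37 + (-8/37) = 0, arm 8/37 + 0 = 8/37
asked cell (row1, arm) = 8/37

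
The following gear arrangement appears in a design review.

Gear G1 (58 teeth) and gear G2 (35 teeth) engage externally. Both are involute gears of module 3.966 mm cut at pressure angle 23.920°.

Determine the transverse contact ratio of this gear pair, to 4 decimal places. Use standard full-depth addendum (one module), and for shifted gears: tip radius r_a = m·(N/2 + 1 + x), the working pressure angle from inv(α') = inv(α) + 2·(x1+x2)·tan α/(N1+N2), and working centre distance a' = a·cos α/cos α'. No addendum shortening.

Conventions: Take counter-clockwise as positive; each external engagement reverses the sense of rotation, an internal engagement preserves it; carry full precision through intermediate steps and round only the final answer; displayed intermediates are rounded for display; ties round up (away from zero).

recognized (one external pair, fixed centres): single-mesh tooth geometry, m = 3.966, N1 = 58, N2 = 35
base radii: r_b1 = 105.135733, r_b2 = 63.443977
tip radii: r_a1 = 118.980000, r_a2 = 73.371000
no profile shift: α' = α, a' = a
action lengths: √(r_a1²−r_b1²) = 55.702048, √(r_a2²−r_b2²) = 36.853297
base pitch p_b = π·m·cos α = 11.389436
CR = (55.702048 + 36.853297 − 184.419000·sin 23.92000°)/11.389436 = 1.561156
contact ratio ≈ 1.5612

1.5612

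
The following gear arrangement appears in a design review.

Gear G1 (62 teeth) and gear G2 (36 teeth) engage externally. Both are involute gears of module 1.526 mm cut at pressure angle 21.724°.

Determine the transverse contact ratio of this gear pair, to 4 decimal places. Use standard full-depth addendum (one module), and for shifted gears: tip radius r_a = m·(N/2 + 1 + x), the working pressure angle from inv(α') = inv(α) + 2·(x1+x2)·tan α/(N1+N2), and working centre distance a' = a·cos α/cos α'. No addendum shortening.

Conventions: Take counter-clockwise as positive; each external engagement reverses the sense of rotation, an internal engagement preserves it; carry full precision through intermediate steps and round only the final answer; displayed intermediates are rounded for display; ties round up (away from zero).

class = single-mesh tooth geometry [involute pair 62T × 36T, m = 1.526]
base radii: r_b1 = 43.946215, r_b2 = 25.517157
tip radii: r_a1 = 48.832000, r_a2 = 28.994000
no profile shift: α' = α, a' = a
action lengths: √(r_a1²−r_b1²) = 21.290712, √(r_a2²−r_b2²) = 13.766871
base pitch p_b = π·m·cos α = 4.453584
CR = (21.290712 + 13.766871 − 74.774000·sin 21.72400°)/4.453584 = 1.657326
contact ratio ≈ 1.6573

1.6573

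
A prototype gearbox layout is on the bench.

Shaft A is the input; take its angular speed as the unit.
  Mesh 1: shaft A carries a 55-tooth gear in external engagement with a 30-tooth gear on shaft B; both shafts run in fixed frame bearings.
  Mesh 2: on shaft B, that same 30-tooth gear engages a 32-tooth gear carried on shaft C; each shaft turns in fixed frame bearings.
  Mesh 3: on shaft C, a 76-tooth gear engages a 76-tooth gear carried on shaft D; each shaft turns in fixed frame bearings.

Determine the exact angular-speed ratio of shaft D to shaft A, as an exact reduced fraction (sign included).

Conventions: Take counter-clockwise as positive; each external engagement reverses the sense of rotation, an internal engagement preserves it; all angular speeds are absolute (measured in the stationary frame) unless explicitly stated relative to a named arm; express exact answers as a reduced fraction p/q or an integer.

class = fixed-axis compound train [3 meshes; 3 ratios multiply, 3 sense flips]
mesh 1 [55T→30T]: running ratio 11/6, sense −
mesh 2 [30T→32T]: running ratio 55/32, sense +
mesh 3 [76T→76T]: running ratio 55/32, sense −
ω_out/ω_in = -55/32

-55/32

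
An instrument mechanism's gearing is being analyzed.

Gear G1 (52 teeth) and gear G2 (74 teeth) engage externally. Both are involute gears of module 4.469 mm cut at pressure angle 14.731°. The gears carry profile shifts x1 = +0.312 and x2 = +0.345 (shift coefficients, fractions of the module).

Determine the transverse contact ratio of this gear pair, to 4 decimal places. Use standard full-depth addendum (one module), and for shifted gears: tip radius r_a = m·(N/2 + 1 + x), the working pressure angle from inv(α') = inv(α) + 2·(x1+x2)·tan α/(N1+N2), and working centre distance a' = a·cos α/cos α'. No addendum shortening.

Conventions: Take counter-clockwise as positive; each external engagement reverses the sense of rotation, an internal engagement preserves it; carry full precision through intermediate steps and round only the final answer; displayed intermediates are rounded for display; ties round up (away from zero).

class = single-mesh tooth geometry [involute pair 52T × 74T, m = 4.469]
base radii: r_b1 = 112.374740, r_b2 = 159.917899
tip radii: r_a1 = 122.057328, r_a2 = 171.363805
inv(α') = inv(14.731°) + 2·(+0.312+0.345)·tan α/(52+74) = 0.00856092  ⇒  α' = 16.71052°
a' = a·cos α / cos α' = 281.5470·cos 14.731°/cos 16.71052° = 284.298646
action lengths: √(r_a1²−r_b1²) = 47.643564, √(r_a2²−r_b2²) = 61.577750
base pitch p_b = π·m·cos α = 13.578295
CR = (47.643564 + 61.577750 − 284.298646·sin 16.71052°)/13.578295 = 2.023459
contact ratio ≈ 2.0235

2.0235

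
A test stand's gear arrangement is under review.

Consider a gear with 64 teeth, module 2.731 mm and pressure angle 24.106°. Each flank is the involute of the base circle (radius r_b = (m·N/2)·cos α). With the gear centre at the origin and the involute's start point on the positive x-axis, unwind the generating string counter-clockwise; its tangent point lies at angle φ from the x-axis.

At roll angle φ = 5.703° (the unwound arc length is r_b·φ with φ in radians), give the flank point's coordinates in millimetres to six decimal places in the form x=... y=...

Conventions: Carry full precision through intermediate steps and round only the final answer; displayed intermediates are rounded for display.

x=80.164850 y=0.026196

class = single-mesh tooth geometry [base-circle involute, m = 2.731, 64T]
pitch radius r_p = m·N/2 = 2.731·64/2 = 87.392000
base radius r_b = r_p·cos α = 87.392000·cos 24.106° = 79.770667
roll angle φ = 5.703° = 0.09953613 rad
x = r_b·(cos φ + φ·sin φ) = 80.164850
y = r_b·(sin φ − φ·cos φ) = 0.026196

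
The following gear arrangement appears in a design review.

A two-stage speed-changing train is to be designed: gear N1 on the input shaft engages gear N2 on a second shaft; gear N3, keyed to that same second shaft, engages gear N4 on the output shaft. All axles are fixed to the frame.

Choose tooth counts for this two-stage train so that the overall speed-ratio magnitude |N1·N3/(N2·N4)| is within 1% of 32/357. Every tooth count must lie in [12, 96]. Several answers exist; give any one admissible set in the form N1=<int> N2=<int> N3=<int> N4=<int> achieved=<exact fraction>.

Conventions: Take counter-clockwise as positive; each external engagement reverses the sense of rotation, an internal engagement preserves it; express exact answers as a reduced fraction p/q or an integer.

N1=12 N2=34 N3=16 N4=63 achieved=32/357

design class (target 32/357): fixed-axis compound train
target = 32/357 in lowest terms: an exact hit needs N1·N3 = k·32 and N2·N4 = k·357 for one integer k, every count in [12, 96]; additionally prefer no 1:1 stage (N1 ≠ N2, N3 ≠ N4)
k = 1…5: no 1:1-free in-range split of k·32 and k·357 into factor pairs; take k = 6
k = 6: N1·N3 = 192 = 12·16, N2·N4 = 2142 = 34·63
achieved = 12·16/(34·63) = 32/357; |achieved − target| = 0 ≤ 8/8925 ✓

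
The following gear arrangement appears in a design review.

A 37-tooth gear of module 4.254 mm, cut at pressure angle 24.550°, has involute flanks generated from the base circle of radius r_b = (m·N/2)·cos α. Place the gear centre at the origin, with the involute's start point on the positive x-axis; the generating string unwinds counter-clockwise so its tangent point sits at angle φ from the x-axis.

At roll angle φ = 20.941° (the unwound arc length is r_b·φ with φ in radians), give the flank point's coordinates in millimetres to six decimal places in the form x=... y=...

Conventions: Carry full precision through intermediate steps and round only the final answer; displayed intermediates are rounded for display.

x=76.207264 y=1.149502

class = single-mesh tooth geometry [base-circle involute, m = 4.254, 37T]
pitch radius r_p = m·N/2 = 4.254·37/2 = 78.699000
base radius r_b = r_p·cos α = 78.699000·cos 24.550° = 71.584535
roll angle φ = 20.941° = 0.36548940 rad
x = r_b·(cos φ + φ·sin φ) = 76.207264
y = r_b·(sin φ − φ·cos φ) = 1.149502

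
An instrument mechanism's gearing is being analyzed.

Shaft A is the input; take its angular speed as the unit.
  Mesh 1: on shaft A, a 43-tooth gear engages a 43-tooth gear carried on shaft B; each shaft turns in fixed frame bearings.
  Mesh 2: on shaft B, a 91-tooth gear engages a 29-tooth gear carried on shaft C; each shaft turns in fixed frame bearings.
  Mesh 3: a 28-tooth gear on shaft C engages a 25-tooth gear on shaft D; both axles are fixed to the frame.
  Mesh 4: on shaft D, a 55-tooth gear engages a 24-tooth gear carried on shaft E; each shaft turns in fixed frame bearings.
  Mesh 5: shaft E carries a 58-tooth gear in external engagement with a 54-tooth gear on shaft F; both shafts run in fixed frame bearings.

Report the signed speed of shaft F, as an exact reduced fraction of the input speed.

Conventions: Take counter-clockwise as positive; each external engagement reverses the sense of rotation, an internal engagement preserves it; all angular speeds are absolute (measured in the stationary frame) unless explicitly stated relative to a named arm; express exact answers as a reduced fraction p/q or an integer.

5-mesh fixed-axis compound train (all bearings frame-fixed)
mesh 1 [43T→43T]: |ω|/ω_in = 1×43/43 = 1, sense flips to −
mesh 2 [91T→29T]: |ω|/ω_in = 1×91/29 = 91/29, sense flips to +
mesh 3 [28T→25T]: |ω|/ω_in = (91/29)×28/25 = 2548/725, sense flips to −
mesh 4 [55T→24T]: |ω|/ω_in = (2548/725)×55/24 = 7007/870, sense flips to +
mesh 5 [58T→54T]: |ω|/ω_in = (7007/870)×58/54 = 7007/810, sense flips to −
signed output speed (× input speed) = -7007/810

-7007/810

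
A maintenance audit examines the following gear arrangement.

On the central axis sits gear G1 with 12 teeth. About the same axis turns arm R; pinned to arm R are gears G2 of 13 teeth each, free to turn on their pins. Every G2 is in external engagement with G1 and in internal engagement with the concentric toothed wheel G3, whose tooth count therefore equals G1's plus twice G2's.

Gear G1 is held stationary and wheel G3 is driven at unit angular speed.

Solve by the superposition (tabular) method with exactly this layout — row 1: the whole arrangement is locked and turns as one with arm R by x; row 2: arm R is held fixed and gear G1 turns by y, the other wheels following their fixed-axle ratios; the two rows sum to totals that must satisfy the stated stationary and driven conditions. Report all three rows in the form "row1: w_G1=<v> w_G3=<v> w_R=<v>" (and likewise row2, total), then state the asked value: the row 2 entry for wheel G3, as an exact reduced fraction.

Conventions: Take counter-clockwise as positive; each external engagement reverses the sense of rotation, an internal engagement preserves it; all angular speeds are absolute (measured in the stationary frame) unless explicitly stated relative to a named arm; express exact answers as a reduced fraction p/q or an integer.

row1: w_G1=19/25 w_G3=19/25 w_R=19/25
row2: w_G1=-19/25 w_G3=6/25 w_R=0
total: w_G1=0 w_G3=1 w_R=19/25
asked value: 6/25

topology: planetary set — G1 12T / G2 13T / G3 38T, arm = carrier (Willis)
superposition row 1 [locked train]: every member turns x
superposition row 2 [arm held]: sun y, ring −(12/38)·y, arm 0
boundary: total ω_sun = x + y = 0 and total ω_ring = x − (12/38)·y = 1  ⇒  y = -19/25, x = 19/25
row 2 ring = −(12/38)·(-19/25) = 6/25
totals (row 1 + row 2): sun 19/25 + (-19/25) = 0, ring 19/25 + 6/25 = 1, arm 19/25 + 0 = 19/25
asked cell (row2, ring) = 6/25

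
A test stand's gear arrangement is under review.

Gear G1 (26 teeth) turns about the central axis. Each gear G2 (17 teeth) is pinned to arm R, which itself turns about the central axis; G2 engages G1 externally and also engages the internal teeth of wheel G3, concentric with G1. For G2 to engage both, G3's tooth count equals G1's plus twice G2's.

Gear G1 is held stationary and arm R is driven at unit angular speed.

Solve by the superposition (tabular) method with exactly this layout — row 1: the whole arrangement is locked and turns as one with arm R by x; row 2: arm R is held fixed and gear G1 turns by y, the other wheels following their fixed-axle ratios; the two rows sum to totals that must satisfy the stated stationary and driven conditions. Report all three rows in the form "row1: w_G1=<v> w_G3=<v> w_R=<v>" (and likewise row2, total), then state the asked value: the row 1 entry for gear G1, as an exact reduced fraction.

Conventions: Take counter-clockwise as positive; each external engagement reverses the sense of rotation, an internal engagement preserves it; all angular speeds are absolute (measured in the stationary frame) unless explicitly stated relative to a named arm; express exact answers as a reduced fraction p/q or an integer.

topology: planetary set — G1 26T / G2 17T / G3 60T, arm = carrier (Willis)
row 1 — lock + rotate with arm: ω_sun = ω_ring = ω_arm = x
row 2: sun turns y, ring = −(26/60)·y, arm 0
boundary: total ω_sun = x + y = 0 and total ω_arm = x = 1  ⇒  y = -1, x = 1
row 2 ring = −(26/60)·(-1) = 13/30
totals (row 1 + row 2): sun 1 + (-1) = 0, ring 1 + 13/30 = 43/30, arm 1 + 0 = 1
asked cell (row1, sun) = 1

row1: w_G1=1 w_G3=1 w_R=1
row2: w_G1=-1 w_G3=13/30 w_R=0
total: w_G1=0 w_G3=43/30 w_R=1
asked value: 1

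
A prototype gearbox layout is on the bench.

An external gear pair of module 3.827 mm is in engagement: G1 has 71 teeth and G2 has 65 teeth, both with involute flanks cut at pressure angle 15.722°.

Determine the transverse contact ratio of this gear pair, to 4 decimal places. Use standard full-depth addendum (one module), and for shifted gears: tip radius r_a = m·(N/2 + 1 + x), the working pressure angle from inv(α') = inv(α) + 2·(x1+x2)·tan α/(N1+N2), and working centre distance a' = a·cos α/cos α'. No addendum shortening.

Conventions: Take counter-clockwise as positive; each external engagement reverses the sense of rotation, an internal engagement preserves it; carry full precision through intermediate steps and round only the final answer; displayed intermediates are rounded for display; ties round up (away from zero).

topology: single-mesh involute geometry — m = 3.827, 71T/65T pair
base radii: r_b1 = 130.775731, r_b2 = 119.724261
tip radii: r_a1 = 139.685500, r_a2 = 128.204500
no profile shift: α' = α, a' = a
action lengths: √(r_a1²−r_b1²) = 49.089175, √(r_a2²−r_b2²) = 45.852974
base pitch p_b = π·m·cos α = 11.573073
CR = (49.089175 + 45.852974 − 260.236000·sin 15.72200°)/11.573073 = 2.110587
contact ratio ≈ 2.1106

2.1106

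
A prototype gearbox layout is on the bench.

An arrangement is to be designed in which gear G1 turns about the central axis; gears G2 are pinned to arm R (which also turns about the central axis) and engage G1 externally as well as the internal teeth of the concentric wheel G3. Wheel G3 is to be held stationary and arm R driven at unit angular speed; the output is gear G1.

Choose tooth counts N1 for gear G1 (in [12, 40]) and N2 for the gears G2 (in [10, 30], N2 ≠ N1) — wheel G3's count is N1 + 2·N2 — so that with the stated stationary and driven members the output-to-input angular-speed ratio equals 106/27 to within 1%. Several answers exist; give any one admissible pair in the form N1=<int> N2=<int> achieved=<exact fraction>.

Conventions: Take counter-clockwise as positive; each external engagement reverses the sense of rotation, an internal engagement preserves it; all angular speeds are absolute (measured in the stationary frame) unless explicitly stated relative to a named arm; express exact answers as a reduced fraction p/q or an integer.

N1=27 N2=26 achieved=106/27

class = planetary set [ratio 106/27 wanted; Willis about the carrier]
Willis with ω_ring = 0: ω_sun/ω_arm = (N1+N3)/N1; set equal to 106/27  ⇒  N3/N1 = 106/27 − 1 = 79/27
N3 = N1 + 2·N2  ⇒  N2/N1 = (N3/N1 − 1)/2 = (79/27 − 1)/2 = 26/27
smallest multiple with N1 ≥ 12 and N2 ≥ 10: k = 1  ⇒  N1 = 1·27 = 27, N2 = 1·26 = 26 (N1 ≤ 40, N2 ≤ 30, N2 ≠ N1 ✓), N3 = 27 + 2·26 = 79
check: (N1+N3)/N1 with N1 = 27, N3 = 79 gives 106/27; |achieved − target| = 0 ≤ 53/1350 ✓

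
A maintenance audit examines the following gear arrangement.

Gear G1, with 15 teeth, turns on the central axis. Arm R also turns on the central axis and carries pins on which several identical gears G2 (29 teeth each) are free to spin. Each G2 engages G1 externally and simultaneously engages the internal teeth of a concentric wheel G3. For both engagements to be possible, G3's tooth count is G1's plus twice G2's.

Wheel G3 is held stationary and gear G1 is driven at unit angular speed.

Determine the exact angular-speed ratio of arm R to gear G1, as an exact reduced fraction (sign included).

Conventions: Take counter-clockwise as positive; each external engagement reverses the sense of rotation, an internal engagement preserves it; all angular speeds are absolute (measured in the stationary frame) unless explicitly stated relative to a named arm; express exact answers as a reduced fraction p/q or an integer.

planetary set (15T centre, 29T on arm, 73T internal) — Willis relation
ring teeth: 15 + 2·29 = 73
15(ω_sun−ω_arm) = −73(ω_ring−ω_arm),  ω_ring = 0, ω_sun = 1
15(1−ω_arm) = −73(0−ω_arm)  ⇒  88·ω_arm = 15  ⇒  ω_arm = 15/88
ω_out/ω_in = 15/88

15/88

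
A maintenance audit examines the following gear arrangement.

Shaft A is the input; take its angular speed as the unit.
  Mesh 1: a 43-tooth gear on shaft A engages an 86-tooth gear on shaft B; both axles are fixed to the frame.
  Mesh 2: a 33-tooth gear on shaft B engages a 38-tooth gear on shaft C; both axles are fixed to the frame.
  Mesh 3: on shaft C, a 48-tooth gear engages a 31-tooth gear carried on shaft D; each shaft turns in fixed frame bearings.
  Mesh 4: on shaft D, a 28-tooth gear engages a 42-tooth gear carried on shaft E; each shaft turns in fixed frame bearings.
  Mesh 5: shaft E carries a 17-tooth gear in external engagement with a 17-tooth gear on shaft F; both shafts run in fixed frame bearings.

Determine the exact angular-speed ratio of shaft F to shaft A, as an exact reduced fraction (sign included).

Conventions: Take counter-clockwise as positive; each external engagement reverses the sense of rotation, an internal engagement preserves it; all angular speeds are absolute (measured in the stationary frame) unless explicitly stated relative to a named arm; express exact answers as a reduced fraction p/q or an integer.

-264/589

class = fixed-axis compound train [5 meshes; 5 ratios multiply, 5 sense flips]
mesh 1 [43T→86T]: running ratio 1/2, sense −
mesh 2 [33T→38T]: running ratio 33/76, sense +
mesh 3 [48T→31T]: running ratio 396/589, sense −
mesh 4 [28T→42T]: running ratio 264/589, sense +
mesh 5 [17T→17T]: running ratio 264/589, sense −
ω_out/ω_in = -264/589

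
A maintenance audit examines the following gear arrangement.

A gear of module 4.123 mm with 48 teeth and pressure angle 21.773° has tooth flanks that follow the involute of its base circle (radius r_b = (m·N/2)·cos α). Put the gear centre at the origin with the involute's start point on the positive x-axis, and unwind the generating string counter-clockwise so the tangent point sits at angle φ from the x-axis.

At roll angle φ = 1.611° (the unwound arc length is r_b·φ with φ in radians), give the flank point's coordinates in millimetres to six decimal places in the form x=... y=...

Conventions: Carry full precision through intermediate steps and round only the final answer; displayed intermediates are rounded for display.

x=91.929153 y=0.000681

recognized (one wheel, involute flank): single-mesh tooth geometry, m = 4.123, N = 48
pitch radius r_p = m·N/2 = 4.123·48/2 = 98.952000
base radius r_b = r_p·cos α = 98.952000·cos 21.773° = 91.892836
roll angle φ = 1.611° = 0.02811725 rad
x = r_b·(cos φ + φ·sin φ) = 91.929153
y = r_b·(sin φ − φ·cos φ) = 0.000681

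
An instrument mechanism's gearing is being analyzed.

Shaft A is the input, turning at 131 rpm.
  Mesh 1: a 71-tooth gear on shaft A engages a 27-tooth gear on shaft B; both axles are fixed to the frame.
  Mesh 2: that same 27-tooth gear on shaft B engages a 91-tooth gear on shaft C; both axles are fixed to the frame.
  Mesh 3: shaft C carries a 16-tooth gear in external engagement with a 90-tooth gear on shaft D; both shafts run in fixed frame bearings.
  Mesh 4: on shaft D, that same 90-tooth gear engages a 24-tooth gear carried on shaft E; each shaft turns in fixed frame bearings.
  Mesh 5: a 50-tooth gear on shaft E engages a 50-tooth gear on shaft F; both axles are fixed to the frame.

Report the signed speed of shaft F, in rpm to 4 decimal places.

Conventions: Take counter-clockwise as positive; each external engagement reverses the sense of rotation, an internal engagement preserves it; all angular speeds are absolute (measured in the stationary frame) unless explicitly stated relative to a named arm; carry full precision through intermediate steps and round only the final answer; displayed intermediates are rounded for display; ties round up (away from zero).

-68.1392 rpm

class = fixed-axis compound train [5 meshes; 5 ratios multiply, 5 sense flips]
mesh 1 [71T→27T]: ω = 131.0000×71/27 = 344.4815 rpm, sense flips to −
mesh 2 [27T→91T]: ω = 344.4815×27/91 = 102.2088 rpm, sense flips to +
mesh 3 [16T→90T]: ω = 102.2088×16/90 = 18.1705 rpm, sense flips to −
mesh 4 [90T→24T]: ω = 18.1705×90/24 = 68.1392 rpm, sense flips to +
mesh 5 [50T→50T]: ω = 68.1392×50/50 = 68.1392 rpm, sense flips to −
signed output speed = -68.1392 rpm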